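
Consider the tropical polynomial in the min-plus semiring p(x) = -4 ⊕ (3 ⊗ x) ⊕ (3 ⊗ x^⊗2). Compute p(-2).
p(-2) = -4

A tropical monomial a ⊗ x^⊗i evaluates to a + i · x. Evaluating each term at x = -2:
  Term 0 contributes -4 + 0 · -2 = -4
  Term 1 contributes 3 + 1 · -2 = 1
  Term 2 contributes 3 + 2 · -2 = -1
p(-2) = ⊕ of these = min[-4, 1, -1] = -4.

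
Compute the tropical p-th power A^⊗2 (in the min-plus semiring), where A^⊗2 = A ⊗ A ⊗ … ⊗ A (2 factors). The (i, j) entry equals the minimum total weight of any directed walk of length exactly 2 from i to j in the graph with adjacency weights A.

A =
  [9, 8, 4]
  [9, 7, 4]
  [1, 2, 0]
A^⊗2 =
  [5, 6, 4]
  [5, 6, 4]
  [1, 2, 0]

Each entry (A^⊗2)_ij equals the minimum over all length-2 walks i = v_0 → v_1 → … → v_2 = j of Σ_t A[v_t][v_{t+1}]. For example, for (i, j) = (0, 2) we minimise over 3 possible intermediate vertex sequences; the minimum is 4, attained along the walk 0 → 2 → 2.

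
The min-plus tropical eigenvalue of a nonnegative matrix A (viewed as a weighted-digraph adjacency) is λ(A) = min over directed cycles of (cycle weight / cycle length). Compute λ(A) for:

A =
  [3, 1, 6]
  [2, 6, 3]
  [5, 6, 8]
λ(A) = 3/2

Enumerate directed cycles and compute their means (weight / length). Sample:
  cycle 0 → 0: weight = 3, length = 1, mean = 3/1 ≈ 3.000
  cycle 1 → 1: weight = 6, length = 1, mean = 6/1 ≈ 6.000
  cycle 2 → 2: weight = 8, length = 1, mean = 8/1 ≈ 8.000
  cycle 0 → 1 → 0: weight = 3, length = 2, mean = 3/2 ≈ 1.500
  cycle 0 → 2 → 0: weight = 11, length = 2, mean = 11/2 ≈ 5.500
  cycle 1 → 0 → 1: weight = 3, length = 2, mean = 3/2 ≈ 1.500
Minimum mean = 1.500, attained e.g. along the cycle 0 → 1 → 0 with weight 3 and length 2. So λ(A) = 3/2 = 3/2.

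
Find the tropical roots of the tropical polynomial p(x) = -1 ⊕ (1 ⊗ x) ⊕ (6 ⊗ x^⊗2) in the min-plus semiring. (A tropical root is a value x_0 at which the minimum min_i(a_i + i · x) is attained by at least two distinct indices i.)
Roots: {-5, -2}

Each tropical root is a break point of the lower envelope of the lines y = a_i + i · x (there are 3 lines, with slopes 0, 1, ..., 2). Only the lines that attain the minimum somewhere contribute to roots; other lines are dominated. Here the surviving (envelope) indices are i = 2, i = 1, i = 0.
Intersections between consecutive envelope lines give the roots: for adjacent envelope indices i < j the intersection is x = (a_i − a_j) / (j − i). Reading off the sorted break points: {-5, -2}.
Verification: at each break x_0, at least two indices attain the minimum of min_i(a_i + i · x_0).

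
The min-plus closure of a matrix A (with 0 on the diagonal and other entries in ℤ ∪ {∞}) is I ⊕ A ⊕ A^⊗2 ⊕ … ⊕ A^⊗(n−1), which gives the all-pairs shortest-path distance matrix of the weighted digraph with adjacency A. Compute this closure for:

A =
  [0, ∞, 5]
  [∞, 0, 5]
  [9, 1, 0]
Closure =
  [0, 6, 5]
  [14, 0, 5]
  [9, 1, 0]

This is the Floyd-Warshall all-pairs shortest-path computation. For each intermediate vertex k = 0, 1, …, 2, update dist[i][j] ← min(dist[i][j], dist[i][k] + dist[k][j]). The final matrix gives, for each (i, j), the minimum total weight of any directed path from i to j (possibly empty when i = j).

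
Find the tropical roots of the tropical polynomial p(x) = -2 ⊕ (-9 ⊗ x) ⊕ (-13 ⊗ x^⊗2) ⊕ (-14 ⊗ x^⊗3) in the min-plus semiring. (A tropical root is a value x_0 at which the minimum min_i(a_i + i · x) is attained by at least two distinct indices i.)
Roots: {1, 4, 7}

Each tropical root is a break point of the lower envelope of the lines y = a_i + i · x (there are 4 lines, with slopes 0, 1, ..., 3). Only the lines that attain the minimum somewhere contribute to roots; other lines are dominated. Here the surviving (envelope) indices are i = 3, i = 2, i = 1, i = 0.
Intersections between consecutive envelope lines give the roots: for adjacent envelope indices i < j the intersection is x = (a_i − a_j) / (j − i). Reading off the sorted break points: {1, 4, 7}.
Verification: at each break x_0, at least two indices attain the minimum of min_i(a_i + i · x_0).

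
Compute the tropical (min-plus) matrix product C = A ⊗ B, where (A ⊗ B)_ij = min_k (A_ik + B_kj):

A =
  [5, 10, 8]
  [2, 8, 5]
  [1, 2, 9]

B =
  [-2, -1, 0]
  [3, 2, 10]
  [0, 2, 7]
A ⊗ B =
  [3, 4, 5]
  [0, 1, 2]
  [-1, 0, 1]

Apply the min-plus product entry-by-entry:
  C[0][0] = min over k of (A[0][0] + B[0][0] = 5 + -2 = 3, A[0][1] + B[1][0] = 10 + 3 = 13, A[0][2] + B[2][0] = 8 + 0 = 8) = 3 (attained at k = 0)
  C[0][1] = min over k of (A[0][0] + B[0][1] = 5 + -1 = 4, A[0][1] + B[1][1] = 10 + 2 = 12, A[0][2] + B[2][1] = 8 + 2 = 10) = 4 (attained at k = 0)
  C[0][2] = min over k of (A[0][0] + B[0][2] = 5 + 0 = 5, A[0][1] + B[1][2] = 10 + 10 = 20, A[0][2] + B[2][2] = 8 + 7 = 15) = 5 (attained at k = 0)
  C[1][0] = min over k of (A[1][0] + B[0][0] = 2 + -2 = 0, A[1][1] + B[1][0] = 8 + 3 = 11, A[1][2] + B[2][0] = 5 + 0 = 5) = 0 (attained at k = 0)
  C[1][1] = min over k of (A[1][0] + B[0][1] = 2 + -1 = 1, A[1][1] + B[1][1] = 8 + 2 = 10, A[1][2] + B[2][1] = 5 + 2 = 7) = 1 (attained at k = 0)
  C[1][2] = min over k of (A[1][0] + B[0][2] = 2 + 0 = 2, A[1][1] + B[1][2] = 8 + 10 = 18, A[1][2] + B[2][2] = 5 + 7 = 12) = 2 (attained at k = 0)
  C[2][0] = min over k of (A[2][0] + B[0][0] = 1 + -2 = -1, A[2][1] + B[1][0] = 2 + 3 = 5, A[2][2] + B[2][0] = 9 + 0 = 9) = -1 (attained at k = 0)
  C[2][1] = min over k of (A[2][0] + B[0][1] = 1 + -1 = 0, A[2][1] + B[1][1] = 2 + 2 = 4, A[2][2] + B[2][1] = 9 + 2 = 11) = 0 (attained at k = 0)
  C[2][2] = min over k of (A[2][0] + B[0][2] = 1 + 0 = 1, A[2][1] + B[1][2] = 2 + 10 = 12, A[2][2] + B[2][2] = 9 + 7 = 16) = 1 (attained at k = 0)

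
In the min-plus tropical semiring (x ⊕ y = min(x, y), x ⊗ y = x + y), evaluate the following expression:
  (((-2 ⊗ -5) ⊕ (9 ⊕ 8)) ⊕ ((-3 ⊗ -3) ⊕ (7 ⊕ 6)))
(((-2 ⊗ -5) ⊕ (9 ⊕ 8)) ⊕ ((-3 ⊗ -3) ⊕ (7 ⊕ 6))) = -7

Expand innermost to outermost. Recall ⊕ takes the minimum of its arguments and ⊗ takes their sum. Working out the expression (((-2 ⊗ -5) ⊕ (9 ⊕ 8)) ⊕ ((-3 ⊗ -3) ⊕ (7 ⊕ 6))) gives -7.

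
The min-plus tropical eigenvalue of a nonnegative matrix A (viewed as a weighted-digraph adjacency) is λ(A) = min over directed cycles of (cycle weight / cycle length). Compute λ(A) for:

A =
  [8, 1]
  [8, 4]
λ(A) = 4

Enumerate directed cycles and compute their means (weight / length). Sample:
  cycle 0 → 0: weight = 8, length = 1, mean = 8/1 ≈ 8.000
  cycle 1 → 1: weight = 4, length = 1, mean = 4/1 ≈ 4.000
  cycle 0 → 1 → 0: weight = 9, length = 2, mean = 9/2 ≈ 4.500
  cycle 1 → 0 → 1: weight = 9, length = 2, mean = 9/2 ≈ 4.500
Minimum mean = 4.000, attained e.g. along the cycle 1 → 1 with weight 4 and length 1. So λ(A) = 4/1 = 4.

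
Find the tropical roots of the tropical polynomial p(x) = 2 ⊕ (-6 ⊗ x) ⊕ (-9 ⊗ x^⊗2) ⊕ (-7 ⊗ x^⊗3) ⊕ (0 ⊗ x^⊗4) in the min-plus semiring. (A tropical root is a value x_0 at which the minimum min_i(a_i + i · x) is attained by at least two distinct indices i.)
Roots: {-7, -2, 3, 8}

Each tropical root is a break point of the lower envelope of the lines y = a_i + i · x (there are 5 lines, with slopes 0, 1, ..., 4). Only the lines that attain the minimum somewhere contribute to roots; other lines are dominated. Here the surviving (envelope) indices are i = 4, i = 3, i = 2, i = 1, i = 0.
Intersections between consecutive envelope lines give the roots: for adjacent envelope indices i < j the intersection is x = (a_i − a_j) / (j − i). Reading off the sorted break points: {-7, -2, 3, 8}.
Verification: at each break x_0, at least two indices attain the minimum of min_i(a_i + i · x_0).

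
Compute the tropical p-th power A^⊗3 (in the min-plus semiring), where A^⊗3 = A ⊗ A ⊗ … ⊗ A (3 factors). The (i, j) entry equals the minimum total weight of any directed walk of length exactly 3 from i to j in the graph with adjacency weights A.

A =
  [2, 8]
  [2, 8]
A^⊗3 =
  [6, 12]
  [6, 12]

Each entry (A^⊗3)_ij equals the minimum over all length-3 walks i = v_0 → v_1 → … → v_3 = j of Σ_t A[v_t][v_{t+1}]. For example, for (i, j) = (0, 1) we minimise over 4 possible intermediate vertex sequences; the minimum is 12, attained along the walk 0 → 0 → 0 → 1.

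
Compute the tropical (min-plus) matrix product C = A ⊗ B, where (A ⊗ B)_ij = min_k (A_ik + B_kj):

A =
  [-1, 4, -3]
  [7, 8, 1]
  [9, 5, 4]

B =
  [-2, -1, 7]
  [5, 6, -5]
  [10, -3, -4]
A ⊗ B =
  [-3, -6, -7]
  [5, -2, -3]
  [7, 1, 0]

Apply the min-plus product entry-by-entry:
  C[0][0] = min over k of (A[0][0] + B[0][0] = -1 + -2 = -3, A[0][1] + B[1][0] = 4 + 5 = 9, A[0][2] + B[2][0] = -3 + 10 = 7) = -3 (attained at k = 0)
  C[0][1] = min over k of (A[0][0] + B[0][1] = -1 + -1 = -2, A[0][1] + B[1][1] = 4 + 6 = 10, A[0][2] + B[2][1] = -3 + -3 = -6) = -6 (attained at k = 2)
  C[0][2] = min over k of (A[0][0] + B[0][2] = -1 + 7 = 6, A[0][1] + B[1][2] = 4 + -5 = -1, A[0][2] + B[2][2] = -3 + -4 = -7) = -7 (attained at k = 2)
  C[1][0] = min over k of (A[1][0] + B[0][0] = 7 + -2 = 5, A[1][1] + B[1][0] = 8 + 5 = 13, A[1][2] + B[2][0] = 1 + 10 = 11) = 5 (attained at k = 0)
  C[1][1] = min over k of (A[1][0] + B[0][1] = 7 + -1 = 6, A[1][1] + B[1][1] = 8 + 6 = 14, A[1][2] + B[2][1] = 1 + -3 = -2) = -2 (attained at k = 2)
  C[1][2] = min over k of (A[1][0] + B[0][2] = 7 + 7 = 14, A[1][1] + B[1][2] = 8 + -5 = 3, A[1][2] + B[2][2] = 1 + -4 = -3) = -3 (attained at k = 2)
  C[2][0] = min over k of (A[2][0] + B[0][0] = 9 + -2 = 7, A[2][1] + B[1][0] = 5 + 5 = 10, A[2][2] + B[2][0] = 4 + 10 = 14) = 7 (attained at k = 0)
  C[2][1] = min over k of (A[2][0] + B[0][1] = 9 + -1 = 8, A[2][1] + B[1][1] = 5 + 6 = 11, A[2][2] + B[2][1] = 4 + -3 = 1) = 1 (attained at k = 2)
  C[2][2] = min over k of (A[2][0] + B[0][2] = 9 + 7 = 16, A[2][1] + B[1][2] = 5 + -5 = 0, A[2][2] + B[2][2] = 4 + -4 = 0) = 0 (attained at k = 1)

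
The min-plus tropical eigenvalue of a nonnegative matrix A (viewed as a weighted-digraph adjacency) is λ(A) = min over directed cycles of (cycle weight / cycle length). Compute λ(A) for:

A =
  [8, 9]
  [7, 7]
λ(A) = 7

Enumerate directed cycles and compute their means (weight / length). Sample:
  cycle 0 → 0: weight = 8, length = 1, mean = 8/1 ≈ 8.000
  cycle 1 → 1: weight = 7, length = 1, mean = 7/1 ≈ 7.000
  cycle 0 → 1 → 0: weight = 16, length = 2, mean = 16/2 ≈ 8.000
  cycle 1 → 0 → 1: weight = 16, length = 2, mean = 16/2 ≈ 8.000
Minimum mean = 7.000, attained e.g. along the cycle 1 → 1 with weight 7 and length 1. So λ(A) = 7/1 = 7.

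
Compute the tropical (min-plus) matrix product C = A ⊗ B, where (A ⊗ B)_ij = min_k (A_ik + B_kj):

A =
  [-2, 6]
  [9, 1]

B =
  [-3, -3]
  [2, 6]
A ⊗ B =
  [-5, -5]
  [3, 6]

Apply the min-plus product entry-by-entry:
  C[0][0] = min over k of (A[0][0] + B[0][0] = -2 + -3 = -5, A[0][1] + B[1][0] = 6 + 2 = 8) = -5 (attained at k = 0)
  C[0][1] = min over k of (A[0][0] + B[0][1] = -2 + -3 = -5, A[0][1] + B[1][1] = 6 + 6 = 12) = -5 (attained at k = 0)
  C[1][0] = min over k of (A[1][0] + B[0][0] = 9 + -3 = 6, A[1][1] + B[1][0] = 1 + 2 = 3) = 3 (attained at k = 1)
  C[1][1] = min over k of (A[1][0] + B[0][1] = 9 + -3 = 6, A[1][1] + B[1][1] = 1 + 6 = 7) = 6 (attained at k = 0)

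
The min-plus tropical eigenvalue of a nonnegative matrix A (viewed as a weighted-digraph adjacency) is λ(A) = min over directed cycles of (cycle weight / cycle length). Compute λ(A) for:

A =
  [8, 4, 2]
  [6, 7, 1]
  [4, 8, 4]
λ(A) = 3

Enumerate directed cycles and compute their means (weight / length). Sample:
  cycle 0 → 0: weight = 8, length = 1, mean = 8/1 ≈ 8.000
  cycle 1 → 1: weight = 7, length = 1, mean = 7/1 ≈ 7.000
  cycle 2 → 2: weight = 4, length = 1, mean = 4/1 ≈ 4.000
  cycle 0 → 1 → 0: weight = 10, length = 2, mean = 10/2 ≈ 5.000
  cycle 0 → 2 → 0: weight = 6, length = 2, mean = 6/2 ≈ 3.000
  cycle 1 → 0 → 1: weight = 10, length = 2, mean = 10/2 ≈ 5.000
Minimum mean = 3.000, attained e.g. along the cycle 0 → 2 → 0 with weight 6 and length 2. So λ(A) = 6/2 = 3.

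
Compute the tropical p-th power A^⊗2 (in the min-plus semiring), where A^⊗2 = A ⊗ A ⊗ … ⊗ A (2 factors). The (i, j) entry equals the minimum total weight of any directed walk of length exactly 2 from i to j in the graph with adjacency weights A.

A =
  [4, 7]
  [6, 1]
A^⊗2 =
  [8, 8]
  [7, 2]

Each entry (A^⊗2)_ij equals the minimum over all length-2 walks i = v_0 → v_1 → … → v_2 = j of Σ_t A[v_t][v_{t+1}]. For example, for (i, j) = (0, 1) we minimise over 2 possible intermediate vertex sequences; the minimum is 8, attained along the walk 0 → 1 → 1.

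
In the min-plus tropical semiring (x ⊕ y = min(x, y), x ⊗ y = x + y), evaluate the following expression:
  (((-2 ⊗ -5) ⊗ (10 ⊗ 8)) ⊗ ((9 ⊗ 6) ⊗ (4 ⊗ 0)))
(((-2 ⊗ -5) ⊗ (10 ⊗ 8)) ⊗ ((9 ⊗ 6) ⊗ (4 ⊗ 0))) = 30

Expand innermost to outermost. Recall ⊕ takes the minimum of its arguments and ⊗ takes their sum. Working out the expression (((-2 ⊗ -5) ⊗ (10 ⊗ 8)) ⊗ ((9 ⊗ 6) ⊗ (4 ⊗ 0))) gives 30.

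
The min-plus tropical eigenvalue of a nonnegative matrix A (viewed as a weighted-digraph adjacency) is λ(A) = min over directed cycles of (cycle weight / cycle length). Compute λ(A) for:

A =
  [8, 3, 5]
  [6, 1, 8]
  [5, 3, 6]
λ(A) = 1

Enumerate directed cycles and compute their means (weight / length). Sample:
  cycle 0 → 0: weight = 8, length = 1, mean = 8/1 ≈ 8.000
  cycle 1 → 1: weight = 1, length = 1, mean = 1/1 ≈ 1.000
  cycle 2 → 2: weight = 6, length = 1, mean = 6/1 ≈ 6.000
  cycle 0 → 1 → 0: weight = 9, length = 2, mean = 9/2 ≈ 4.500
  cycle 0 → 2 → 0: weight = 10, length = 2, mean = 10/2 ≈ 5.000
  cycle 1 → 0 → 1: weight = 9, length = 2, mean = 9/2 ≈ 4.500
Minimum mean = 1.000, attained e.g. along the cycle 1 → 1 with weight 1 and length 1. So λ(A) = 1/1 = 1.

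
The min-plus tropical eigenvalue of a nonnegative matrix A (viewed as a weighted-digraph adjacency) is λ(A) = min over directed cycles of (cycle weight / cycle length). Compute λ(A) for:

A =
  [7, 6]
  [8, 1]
λ(A) = 1

Enumerate directed cycles and compute their means (weight / length). Sample:
  cycle 0 → 0: weight = 7, length = 1, mean = 7/1 ≈ 7.000
  cycle 1 → 1: weight = 1, length = 1, mean = 1/1 ≈ 1.000
  cycle 0 → 1 → 0: weight = 14, length = 2, mean = 14/2 ≈ 7.000
  cycle 1 → 0 → 1: weight = 14, length = 2, mean = 14/2 ≈ 7.000
Minimum mean = 1.000, attained e.g. along the cycle 1 → 1 with weight 1 and length 1. So λ(A) = 1/1 = 1.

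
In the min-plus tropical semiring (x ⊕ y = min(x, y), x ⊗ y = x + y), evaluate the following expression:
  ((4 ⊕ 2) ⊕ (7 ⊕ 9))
((4 ⊕ 2) ⊕ (7 ⊕ 9)) = 2

Expand innermost to outermost. Recall ⊕ takes the minimum of its arguments and ⊗ takes their sum. Working out the expression ((4 ⊕ 2) ⊕ (7 ⊕ 9)) gives 2.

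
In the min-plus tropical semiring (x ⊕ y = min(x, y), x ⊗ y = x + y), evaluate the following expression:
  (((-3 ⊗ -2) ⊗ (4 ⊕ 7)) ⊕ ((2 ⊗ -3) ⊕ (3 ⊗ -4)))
(((-3 ⊗ -2) ⊗ (4 ⊕ 7)) ⊕ ((2 ⊗ -3) ⊕ (3 ⊗ -4))) = -1

Expand innermost to outermost. Recall ⊕ takes the minimum of its arguments and ⊗ takes their sum. Working out the expression (((-3 ⊗ -2) ⊗ (4 ⊕ 7)) ⊕ ((2 ⊗ -3) ⊕ (3 ⊗ -4))) gives -1.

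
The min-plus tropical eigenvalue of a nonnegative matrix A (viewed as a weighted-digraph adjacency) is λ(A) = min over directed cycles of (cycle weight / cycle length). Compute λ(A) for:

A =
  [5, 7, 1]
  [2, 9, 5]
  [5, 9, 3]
λ(A) = 3

Enumerate directed cycles and compute their means (weight / length). Sample:
  cycle 0 → 0: weight = 5, length = 1, mean = 5/1 ≈ 5.000
  cycle 1 → 1: weight = 9, length = 1, mean = 9/1 ≈ 9.000
  cycle 2 → 2: weight = 3, length = 1, mean = 3/1 ≈ 3.000
  cycle 0 → 1 → 0: weight = 9, length = 2, mean = 9/2 ≈ 4.500
  cycle 0 → 2 → 0: weight = 6, length = 2, mean = 6/2 ≈ 3.000
  cycle 1 → 0 → 1: weight = 9, length = 2, mean = 9/2 ≈ 4.500
Minimum mean = 3.000, attained e.g. along the cycle 2 → 2 with weight 3 and length 1. So λ(A) = 3/1 = 3.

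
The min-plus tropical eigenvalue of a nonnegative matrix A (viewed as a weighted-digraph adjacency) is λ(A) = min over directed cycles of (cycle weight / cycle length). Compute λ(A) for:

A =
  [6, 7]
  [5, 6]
λ(A) = 6

Enumerate directed cycles and compute their means (weight / length). Sample:
  cycle 0 → 0: weight = 6, length = 1, mean = 6/1 ≈ 6.000
  cycle 1 → 1: weight = 6, length = 1, mean = 6/1 ≈ 6.000
  cycle 0 → 1 → 0: weight = 12, length = 2, mean = 12/2 ≈ 6.000
  cycle 1 → 0 → 1: weight = 12, length = 2, mean = 12/2 ≈ 6.000
Minimum mean = 6.000, attained e.g. along the cycle 0 → 0 with weight 6 and length 1. So λ(A) = 6/1 = 6.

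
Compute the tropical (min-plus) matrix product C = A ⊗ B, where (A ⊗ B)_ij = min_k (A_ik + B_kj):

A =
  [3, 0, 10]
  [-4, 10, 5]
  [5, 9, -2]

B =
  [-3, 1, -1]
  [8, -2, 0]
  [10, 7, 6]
A ⊗ B =
  [0, -2, 0]
  [-7, -3, -5]
  [2, 5, 4]

Apply the min-plus product entry-by-entry:
  C[0][0] = min over k of (A[0][0] + B[0][0] = 3 + -3 = 0, A[0][1] + B[1][0] = 0 + 8 = 8, A[0][2] + B[2][0] = 10 + 10 = 20) = 0 (attained at k = 0)
  C[0][1] = min over k of (A[0][0] + B[0][1] = 3 + 1 = 4, A[0][1] + B[1][1] = 0 + -2 = -2, A[0][2] + B[2][1] = 10 + 7 = 17) = -2 (attained at k = 1)
  C[0][2] = min over k of (A[0][0] + B[0][2] = 3 + -1 = 2, A[0][1] + B[1][2] = 0 + 0 = 0, A[0][2] + B[2][2] = 10 + 6 = 16) = 0 (attained at k = 1)
  C[1][0] = min over k of (A[1][0] + B[0][0] = -4 + -3 = -7, A[1][1] + B[1][0] = 10 + 8 = 18, A[1][2] + B[2][0] = 5 + 10 = 15) = -7 (attained at k = 0)
  C[1][1] = min over k of (A[1][0] + B[0][1] = -4 + 1 = -3, A[1][1] + B[1][1] = 10 + -2 = 8, A[1][2] + B[2][1] = 5 + 7 = 12) = -3 (attained at k = 0)
  C[1][2] = min over k of (A[1][0] + B[0][2] = -4 + -1 = -5, A[1][1] + B[1][2] = 10 + 0 = 10, A[1][2] + B[2][2] = 5 + 6 = 11) = -5 (attained at k = 0)
  C[2][0] = min over k of (A[2][0] + B[0][0] = 5 + -3 = 2, A[2][1] + B[1][0] = 9 + 8 = 17, A[2][2] + B[2][0] = -2 + 10 = 8) = 2 (attained at k = 0)
  C[2][1] = min over k of (A[2][0] + B[0][1] = 5 + 1 = 6, A[2][1] + B[1][1] = 9 + -2 = 7, A[2][2] + B[2][1] = -2 + 7 = 5) = 5 (attained at k = 2)
  C[2][2] = min over k of (A[2][0] + B[0][2] = 5 + -1 = 4, A[2][1] + B[1][2] = 9 + 0 = 9, A[2][2] + B[2][2] = -2 + 6 = 4) = 4 (attained at k = 0)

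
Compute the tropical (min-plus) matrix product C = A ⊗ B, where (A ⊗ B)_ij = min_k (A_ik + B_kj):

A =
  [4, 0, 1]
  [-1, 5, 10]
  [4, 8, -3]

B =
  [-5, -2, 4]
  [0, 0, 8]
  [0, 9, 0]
A ⊗ B =
  [-1, 0, 1]
  [-6, -3, 3]
  [-3, 2, -3]

Apply the min-plus product entry-by-entry:
  C[0][0] = min over k of (A[0][0] + B[0][0] = 4 + -5 = -1, A[0][1] + B[1][0] = 0 + 0 = 0, A[0][2] + B[2][0] = 1 + 0 = 1) = -1 (attained at k = 0)
  C[0][1] = min over k of (A[0][0] + B[0][1] = 4 + -2 = 2, A[0][1] + B[1][1] = 0 + 0 = 0, A[0][2] + B[2][1] = 1 + 9 = 10) = 0 (attained at k = 1)
  C[0][2] = min over k of (A[0][0] + B[0][2] = 4 + 4 = 8, A[0][1] + B[1][2] = 0 + 8 = 8, A[0][2] + B[2][2] = 1 + 0 = 1) = 1 (attained at k = 2)
  C[1][0] = min over k of (A[1][0] + B[0][0] = -1 + -5 = -6, A[1][1] + B[1][0] = 5 + 0 = 5, A[1][2] + B[2][0] = 10 + 0 = 10) = -6 (attained at k = 0)
  C[1][1] = min over k of (A[1][0] + B[0][1] = -1 + -2 = -3, A[1][1] + B[1][1] = 5 + 0 = 5, A[1][2] + B[2][1] = 10 + 9 = 19) = -3 (attained at k = 0)
  C[1][2] = min over k of (A[1][0] + B[0][2] = -1 + 4 = 3, A[1][1] + B[1][2] = 5 + 8 = 13, A[1][2] + B[2][2] = 10 + 0 = 10) = 3 (attained at k = 0)
  C[2][0] = min over k of (A[2][0] + B[0][0] = 4 + -5 = -1, A[2][1] + B[1][0] = 8 + 0 = 8, A[2][2] + B[2][0] = -3 + 0 = -3) = -3 (attained at k = 2)
  C[2][1] = min over k of (A[2][0] + B[0][1] = 4 + -2 = 2, A[2][1] + B[1][1] = 8 + 0 = 8, A[2][2] + B[2][1] = -3 + 9 = 6) = 2 (attained at k = 0)
  C[2][2] = min over k of (A[2][0] + B[0][2] = 4 + 4 = 8, A[2][1] + B[1][2] = 8 + 8 = 16, A[2][2] + B[2][2] = -3 + 0 = -3) = -3 (attained at k = 2)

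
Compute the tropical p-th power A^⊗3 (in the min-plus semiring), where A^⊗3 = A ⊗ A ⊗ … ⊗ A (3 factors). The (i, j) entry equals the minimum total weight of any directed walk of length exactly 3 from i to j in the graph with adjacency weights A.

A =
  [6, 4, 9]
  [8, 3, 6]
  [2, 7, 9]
A^⊗3 =
  [12, 10, 13]
  [11, 9, 12]
  [13, 9, 12]

Each entry (A^⊗3)_ij equals the minimum over all length-3 walks i = v_0 → v_1 → … → v_3 = j of Σ_t A[v_t][v_{t+1}]. For example, for (i, j) = (0, 2) we minimise over 9 possible intermediate vertex sequences; the minimum is 13, attained along the walk 0 → 1 → 1 → 2.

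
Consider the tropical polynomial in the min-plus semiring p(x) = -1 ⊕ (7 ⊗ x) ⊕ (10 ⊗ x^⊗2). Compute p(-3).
p(-3) = -1

A tropical monomial a ⊗ x^⊗i evaluates to a + i · x. Evaluating each term at x = -3:
  Term 0 contributes -1 + 0 · -3 = -1
  Term 1 contributes 7 + 1 · -3 = 4
  Term 2 contributes 10 + 2 · -3 = 4
p(-3) = ⊕ of these = min[-1, 4, 4] = -1.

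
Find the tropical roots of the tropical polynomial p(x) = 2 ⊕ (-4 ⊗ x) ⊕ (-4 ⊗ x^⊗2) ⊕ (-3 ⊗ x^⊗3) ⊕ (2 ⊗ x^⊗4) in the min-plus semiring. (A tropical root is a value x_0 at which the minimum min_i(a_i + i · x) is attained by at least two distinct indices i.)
Roots: {-5, -1, 0, 6}

Each tropical root is a break point of the lower envelope of the lines y = a_i + i · x (there are 5 lines, with slopes 0, 1, ..., 4). Only the lines that attain the minimum somewhere contribute to roots; other lines are dominated. Here the surviving (envelope) indices are i = 4, i = 3, i = 2, i = 1, i = 0.
Intersections between consecutive envelope lines give the roots: for adjacent envelope indices i < j the intersection is x = (a_i − a_j) / (j − i). Reading off the sorted break points: {-5, -1, 0, 6}.
Verification: at each break x_0, at least two indices attain the minimum of min_i(a_i + i · x_0).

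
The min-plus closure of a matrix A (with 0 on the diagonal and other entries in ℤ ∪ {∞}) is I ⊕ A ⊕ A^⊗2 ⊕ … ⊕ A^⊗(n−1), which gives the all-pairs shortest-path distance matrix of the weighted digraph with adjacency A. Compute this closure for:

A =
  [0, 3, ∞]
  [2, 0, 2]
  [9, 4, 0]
Closure =
  [0, 3, 5]
  [2, 0, 2]
  [6, 4, 0]

This is the Floyd-Warshall all-pairs shortest-path computation. For each intermediate vertex k = 0, 1, …, 2, update dist[i][j] ← min(dist[i][j], dist[i][k] + dist[k][j]). The final matrix gives, for each (i, j), the minimum total weight of any directed path from i to j (possibly empty when i = j).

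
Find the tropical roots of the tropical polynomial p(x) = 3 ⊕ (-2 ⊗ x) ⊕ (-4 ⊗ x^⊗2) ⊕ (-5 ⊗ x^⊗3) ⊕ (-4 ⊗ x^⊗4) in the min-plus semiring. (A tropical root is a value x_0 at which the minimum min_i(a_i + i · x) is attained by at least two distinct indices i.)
Roots: {-1, 1, 2, 5}

Each tropical root is a break point of the lower envelope of the lines y = a_i + i · x (there are 5 lines, with slopes 0, 1, ..., 4). Only the lines that attain the minimum somewhere contribute to roots; other lines are dominated. Here the surviving (envelope) indices are i = 4, i = 3, i = 2, i = 1, i = 0.
Intersections between consecutive envelope lines give the roots: for adjacent envelope indices i < j the intersection is x = (a_i − a_j) / (j − i). Reading off the sorted break points: {-1, 1, 2, 5}.
Verification: at each break x_0, at least two indices attain the minimum of min_i(a_i + i · x_0).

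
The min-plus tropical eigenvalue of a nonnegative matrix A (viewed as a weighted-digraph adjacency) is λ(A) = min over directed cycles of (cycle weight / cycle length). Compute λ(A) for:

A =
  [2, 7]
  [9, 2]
λ(A) = 2

Enumerate directed cycles and compute their means (weight / length). Sample:
  cycle 0 → 0: weight = 2, length = 1, mean = 2/1 ≈ 2.000
  cycle 1 → 1: weight = 2, length = 1, mean = 2/1 ≈ 2.000
  cycle 0 → 1 → 0: weight = 16, length = 2, mean = 16/2 ≈ 8.000
  cycle 1 → 0 → 1: weight = 16, length = 2, mean = 16/2 ≈ 8.000
Minimum mean = 2.000, attained e.g. along the cycle 0 → 0 with weight 2 and length 1. So λ(A) = 2/1 = 2.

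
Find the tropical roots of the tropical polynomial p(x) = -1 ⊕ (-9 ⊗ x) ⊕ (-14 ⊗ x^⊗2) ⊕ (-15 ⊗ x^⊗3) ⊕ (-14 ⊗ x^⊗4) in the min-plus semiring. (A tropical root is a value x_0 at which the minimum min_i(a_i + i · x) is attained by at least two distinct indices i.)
Roots: {-1, 1, 5, 8}

Each tropical root is a break point of the lower envelope of the lines y = a_i + i · x (there are 5 lines, with slopes 0, 1, ..., 4). Only the lines that attain the minimum somewhere contribute to roots; other lines are dominated. Here the surviving (envelope) indices are i = 4, i = 3, i = 2, i = 1, i = 0.
Intersections between consecutive envelope lines give the roots: for adjacent envelope indices i < j the intersection is x = (a_i − a_j) / (j − i). Reading off the sorted break points: {-1, 1, 5, 8}.
Verification: at each break x_0, at least two indices attain the minimum of min_i(a_i + i · x_0).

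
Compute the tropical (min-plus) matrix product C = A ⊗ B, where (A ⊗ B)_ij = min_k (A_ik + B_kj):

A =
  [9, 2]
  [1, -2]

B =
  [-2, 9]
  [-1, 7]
A ⊗ B =
  [1, 9]
  [-3, 5]

Apply the min-plus product entry-by-entry:
  C[0][0] = min over k of (A[0][0] + B[0][0] = 9 + -2 = 7, A[0][1] + B[1][0] = 2 + -1 = 1) = 1 (attained at k = 1)
  C[0][1] = min over k of (A[0][0] + B[0][1] = 9 + 9 = 18, A[0][1] + B[1][1] = 2 + 7 = 9) = 9 (attained at k = 1)
  C[1][0] = min over k of (A[1][0] + B[0][0] = 1 + -2 = -1, A[1][1] + B[1][0] = -2 + -1 = -3) = -3 (attained at k = 1)
  C[1][1] = min over k of (A[1][0] + B[0][1] = 1 + 9 = 10, A[1][1] + B[1][1] = -2 + 7 = 5) = 5 (attained at k = 1)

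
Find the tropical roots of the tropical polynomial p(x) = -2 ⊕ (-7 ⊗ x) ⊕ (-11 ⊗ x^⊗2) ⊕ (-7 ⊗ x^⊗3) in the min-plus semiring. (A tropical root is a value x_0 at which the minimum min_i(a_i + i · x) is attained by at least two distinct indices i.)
Roots: {-4, 4, 5}

Each tropical root is a break point of the lower envelope of the lines y = a_i + i · x (there are 4 lines, with slopes 0, 1, ..., 3). Only the lines that attain the minimum somewhere contribute to roots; other lines are dominated. Here the surviving (envelope) indices are i = 3, i = 2, i = 1, i = 0.
Intersections between consecutive envelope lines give the roots: for adjacent envelope indices i < j the intersection is x = (a_i − a_j) / (j − i). Reading off the sorted break points: {-4, 4, 5}.
Verification: at each break x_0, at least two indices attain the minimum of min_i(a_i + i · x_0).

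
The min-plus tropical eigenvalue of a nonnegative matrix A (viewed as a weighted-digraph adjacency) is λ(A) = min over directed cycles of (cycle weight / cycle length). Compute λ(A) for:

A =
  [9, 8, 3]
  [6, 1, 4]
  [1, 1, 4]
λ(A) = 1

Enumerate directed cycles and compute their means (weight / length). Sample:
  cycle 0 → 0: weight = 9, length = 1, mean = 9/1 ≈ 9.000
  cycle 1 → 1: weight = 1, length = 1, mean = 1/1 ≈ 1.000
  cycle 2 → 2: weight = 4, length = 1, mean = 4/1 ≈ 4.000
  cycle 0 → 1 → 0: weight = 14, length = 2, mean = 14/2 ≈ 7.000
  cycle 0 → 2 → 0: weight = 4, length = 2, mean = 4/2 ≈ 2.000
  cycle 1 → 0 → 1: weight = 14, length = 2, mean = 14/2 ≈ 7.000
Minimum mean = 1.000, attained e.g. along the cycle 1 → 1 with weight 1 and length 1. So λ(A) = 1/1 = 1.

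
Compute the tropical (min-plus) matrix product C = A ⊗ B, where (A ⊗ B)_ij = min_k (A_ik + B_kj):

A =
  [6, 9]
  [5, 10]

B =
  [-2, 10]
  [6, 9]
A ⊗ B =
  [4, 16]
  [3, 15]

Apply the min-plus product entry-by-entry:
  C[0][0] = min over k of (A[0][0] + B[0][0] = 6 + -2 = 4, A[0][1] + B[1][0] = 9 + 6 = 15) = 4 (attained at k = 0)
  C[0][1] = min over k of (A[0][0] + B[0][1] = 6 + 10 = 16, A[0][1] + B[1][1] = 9 + 9 = 18) = 16 (attained at k = 0)
  C[1][0] = min over k of (A[1][0] + B[0][0] = 5 + -2 = 3, A[1][1] + B[1][0] = 10 + 6 = 16) = 3 (attained at k = 0)
  C[1][1] = min over k of (A[1][0] + B[0][1] = 5 + 10 = 15, A[1][1] + B[1][1] = 10 + 9 = 19) = 15 (attained at k = 0)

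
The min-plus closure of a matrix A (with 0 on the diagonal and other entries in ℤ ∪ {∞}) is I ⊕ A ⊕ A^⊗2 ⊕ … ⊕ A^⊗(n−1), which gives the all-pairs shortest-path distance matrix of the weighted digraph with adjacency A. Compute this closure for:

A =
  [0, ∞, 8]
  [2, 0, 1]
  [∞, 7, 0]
Closure =
  [0, 15, 8]
  [2, 0, 1]
  [9, 7, 0]

This is the Floyd-Warshall all-pairs shortest-path computation. For each intermediate vertex k = 0, 1, …, 2, update dist[i][j] ← min(dist[i][j], dist[i][k] + dist[k][j]). The final matrix gives, for each (i, j), the minimum total weight of any directed path from i to j (possibly empty when i = j).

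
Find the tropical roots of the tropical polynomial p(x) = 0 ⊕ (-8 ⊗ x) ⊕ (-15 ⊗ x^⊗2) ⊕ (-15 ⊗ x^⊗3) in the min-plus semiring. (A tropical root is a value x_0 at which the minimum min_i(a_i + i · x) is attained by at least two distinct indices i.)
Roots: {0, 7, 8}

Each tropical root is a break point of the lower envelope of the lines y = a_i + i · x (there are 4 lines, with slopes 0, 1, ..., 3). Only the lines that attain the minimum somewhere contribute to roots; other lines are dominated. Here the surviving (envelope) indices are i = 3, i = 2, i = 1, i = 0.
Intersections between consecutive envelope lines give the roots: for adjacent envelope indices i < j the intersection is x = (a_i − a_j) / (j − i). Reading off the sorted break points: {0, 7, 8}.
Verification: at each break x_0, at least two indices attain the minimum of min_i(a_i + i · x_0).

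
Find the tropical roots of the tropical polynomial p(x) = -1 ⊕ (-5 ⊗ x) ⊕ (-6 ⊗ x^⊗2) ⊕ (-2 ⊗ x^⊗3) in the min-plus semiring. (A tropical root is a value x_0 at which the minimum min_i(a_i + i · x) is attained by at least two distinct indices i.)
Roots: {-4, 1, 4}

Each tropical root is a break point of the lower envelope of the lines y = a_i + i · x (there are 4 lines, with slopes 0, 1, ..., 3). Only the lines that attain the minimum somewhere contribute to roots; other lines are dominated. Here the surviving (envelope) indices are i = 3, i = 2, i = 1, i = 0.
Intersections between consecutive envelope lines give the roots: for adjacent envelope indices i < j the intersection is x = (a_i − a_j) / (j − i). Reading off the sorted break points: {-4, 1, 4}.
Verification: at each break x_0, at least two indices attain the minimum of min_i(a_i + i · x_0).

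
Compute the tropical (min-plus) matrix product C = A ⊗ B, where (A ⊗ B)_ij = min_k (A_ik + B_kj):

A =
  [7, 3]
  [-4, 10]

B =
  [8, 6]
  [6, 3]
A ⊗ B =
  [9, 6]
  [4, 2]

Apply the min-plus product entry-by-entry:
  C[0][0] = min over k of (A[0][0] + B[0][0] = 7 + 8 = 15, A[0][1] + B[1][0] = 3 + 6 = 9) = 9 (attained at k = 1)
  C[0][1] = min over k of (A[0][0] + B[0][1] = 7 + 6 = 13, A[0][1] + B[1][1] = 3 + 3 = 6) = 6 (attained at k = 1)
  C[1][0] = min over k of (A[1][0] + B[0][0] = -4 + 8 = 4, A[1][1] + B[1][0] = 10 + 6 = 16) = 4 (attained at k = 0)
  C[1][1] = min over k of (A[1][0] + B[0][1] = -4 + 6 = 2, A[1][1] + B[1][1] = 10 + 3 = 13) = 2 (attained at k = 0)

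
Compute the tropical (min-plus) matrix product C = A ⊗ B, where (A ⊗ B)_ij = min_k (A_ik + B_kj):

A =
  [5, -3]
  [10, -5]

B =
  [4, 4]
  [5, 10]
A ⊗ B =
  [2, 7]
  [0, 5]

Apply the min-plus product entry-by-entry:
  C[0][0] = min over k of (A[0][0] + B[0][0] = 5 + 4 = 9, A[0][1] + B[1][0] = -3 + 5 = 2) = 2 (attained at k = 1)
  C[0][1] = min over k of (A[0][0] + B[0][1] = 5 + 4 = 9, A[0][1] + B[1][1] = -3 + 10 = 7) = 7 (attained at k = 1)
  C[1][0] = min over k of (A[1][0] + B[0][0] = 10 + 4 = 14, A[1][1] + B[1][0] = -5 + 5 = 0) = 0 (attained at k = 1)
  C[1][1] = min over k of (A[1][0] + B[0][1] = 10 + 4 = 14, A[1][1] + B[1][1] = -5 + 10 = 5) = 5 (attained at k = 1)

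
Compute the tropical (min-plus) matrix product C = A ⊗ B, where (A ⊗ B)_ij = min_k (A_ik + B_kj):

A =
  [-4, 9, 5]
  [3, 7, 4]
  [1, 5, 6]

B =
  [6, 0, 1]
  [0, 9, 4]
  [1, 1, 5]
A ⊗ B =
  [2, -4, -3]
  [5, 3, 4]
  [5, 1, 2]

Apply the min-plus product entry-by-entry:
  C[0][0] = min over k of (A[0][0] + B[0][0] = -4 + 6 = 2, A[0][1] + B[1][0] = 9 + 0 = 9, A[0][2] + B[2][0] = 5 + 1 = 6) = 2 (attained at k = 0)
  C[0][1] = min over k of (A[0][0] + B[0][1] = -4 + 0 = -4, A[0][1] + B[1][1] = 9 + 9 = 18, A[0][2] + B[2][1] = 5 + 1 = 6) = -4 (attained at k = 0)
  C[0][2] = min over k of (A[0][0] + B[0][2] = -4 + 1 = -3, A[0][1] + B[1][2] = 9 + 4 = 13, A[0][2] + B[2][2] = 5 + 5 = 10) = -3 (attained at k = 0)
  C[1][0] = min over k of (A[1][0] + B[0][0] = 3 + 6 = 9, A[1][1] + B[1][0] = 7 + 0 = 7, A[1][2] + B[2][0] = 4 + 1 = 5) = 5 (attained at k = 2)
  C[1][1] = min over k of (A[1][0] + B[0][1] = 3 + 0 = 3, A[1][1] + B[1][1] = 7 + 9 = 16, A[1][2] + B[2][1] = 4 + 1 = 5) = 3 (attained at k = 0)
  C[1][2] = min over k of (A[1][0] + B[0][2] = 3 + 1 = 4, A[1][1] + B[1][2] = 7 + 4 = 11, A[1][2] + B[2][2] = 4 + 5 = 9) = 4 (attained at k = 0)
  C[2][0] = min over k of (A[2][0] + B[0][0] = 1 + 6 = 7, A[2][1] + B[1][0] = 5 + 0 = 5, A[2][2] + B[2][0] = 6 + 1 = 7) = 5 (attained at k = 1)
  C[2][1] = min over k of (A[2][0] + B[0][1] = 1 + 0 = 1, A[2][1] + B[1][1] = 5 + 9 = 14, A[2][2] + B[2][1] = 6 + 1 = 7) = 1 (attained at k = 0)
  C[2][2] = min over k of (A[2][0] + B[0][2] = 1 + 1 = 2, A[2][1] + B[1][2] = 5 + 4 = 9, A[2][2] + B[2][2] = 6 + 5 = 11) = 2 (attained at k = 0)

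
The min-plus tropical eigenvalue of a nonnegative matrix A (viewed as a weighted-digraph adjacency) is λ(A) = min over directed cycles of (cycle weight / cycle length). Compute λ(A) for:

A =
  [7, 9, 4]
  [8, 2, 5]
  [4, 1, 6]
λ(A) = 2

Enumerate directed cycles and compute their means (weight / length). Sample:
  cycle 0 → 0: weight = 7, length = 1, mean = 7/1 ≈ 7.000
  cycle 1 → 1: weight = 2, length = 1, mean = 2/1 ≈ 2.000
  cycle 2 → 2: weight = 6, length = 1, mean = 6/1 ≈ 6.000
  cycle 0 → 1 → 0: weight = 17, length = 2, mean = 17/2 ≈ 8.500
  cycle 0 → 2 → 0: weight = 8, length = 2, mean = 8/2 ≈ 4.000
  cycle 1 → 0 → 1: weight = 17, length = 2, mean = 17/2 ≈ 8.500
Minimum mean = 2.000, attained e.g. along the cycle 1 → 1 with weight 2 and length 1. So λ(A) = 2/1 = 2.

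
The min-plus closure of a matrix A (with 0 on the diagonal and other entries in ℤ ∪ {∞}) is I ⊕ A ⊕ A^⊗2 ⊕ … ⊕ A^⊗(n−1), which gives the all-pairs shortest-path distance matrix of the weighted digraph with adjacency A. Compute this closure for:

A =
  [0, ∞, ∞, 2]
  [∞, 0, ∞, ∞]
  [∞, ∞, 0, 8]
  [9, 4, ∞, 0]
Closure =
  [0, 6, ∞, 2]
  [∞, 0, ∞, ∞]
  [17, 12, 0, 8]
  [9, 4, ∞, 0]

This is the Floyd-Warshall all-pairs shortest-path computation. For each intermediate vertex k = 0, 1, …, 3, update dist[i][j] ← min(dist[i][j], dist[i][k] + dist[k][j]). The final matrix gives, for each (i, j), the minimum total weight of any directed path from i to j (possibly empty when i = j).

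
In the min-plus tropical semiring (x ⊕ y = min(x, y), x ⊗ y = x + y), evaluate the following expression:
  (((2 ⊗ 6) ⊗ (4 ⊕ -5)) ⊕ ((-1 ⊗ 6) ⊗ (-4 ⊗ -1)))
(((2 ⊗ 6) ⊗ (4 ⊕ -5)) ⊕ ((-1 ⊗ 6) ⊗ (-4 ⊗ -1))) = 0

Expand innermost to outermost. Recall ⊕ takes the minimum of its arguments and ⊗ takes their sum. Working out the expression (((2 ⊗ 6) ⊗ (4 ⊕ -5)) ⊕ ((-1 ⊗ 6) ⊗ (-4 ⊗ -1))) gives 0.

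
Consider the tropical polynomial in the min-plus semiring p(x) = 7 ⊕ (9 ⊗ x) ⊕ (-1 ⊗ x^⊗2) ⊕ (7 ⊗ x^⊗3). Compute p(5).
p(5) = 7

A tropical monomial a ⊗ x^⊗i evaluates to a + i · x. Evaluating each term at x = 5:
  Term 0 contributes 7 + 0 · 5 = 7
  Term 1 contributes 9 + 1 · 5 = 14
  Term 2 contributes -1 + 2 · 5 = 9
  Term 3 contributes 7 + 3 · 5 = 22
p(5) = ⊕ of these = min[7, 14, 9, 22] = 7.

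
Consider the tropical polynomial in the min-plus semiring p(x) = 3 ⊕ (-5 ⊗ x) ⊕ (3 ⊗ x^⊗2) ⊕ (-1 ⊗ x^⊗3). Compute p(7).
p(7) = 2

A tropical monomial a ⊗ x^⊗i evaluates to a + i · x. Evaluating each term at x = 7:
  Term 0 contributes 3 + 0 · 7 = 3
  Term 1 contributes -5 + 1 · 7 = 2
  Term 2 contributes 3 + 2 · 7 = 17
  Term 3 contributes -1 + 3 · 7 = 20
p(7) = ⊕ of these = min[3, 2, 17, 20] = 2.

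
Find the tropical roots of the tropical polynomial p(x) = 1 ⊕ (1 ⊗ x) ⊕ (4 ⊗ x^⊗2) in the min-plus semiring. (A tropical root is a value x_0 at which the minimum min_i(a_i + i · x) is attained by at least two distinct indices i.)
Roots: {-3, 0}

Each tropical root is a break point of the lower envelope of the lines y = a_i + i · x (there are 3 lines, with slopes 0, 1, ..., 2). Only the lines that attain the minimum somewhere contribute to roots; other lines are dominated. Here the surviving (envelope) indices are i = 2, i = 1, i = 0.
Intersections between consecutive envelope lines give the roots: for adjacent envelope indices i < j the intersection is x = (a_i − a_j) / (j − i). Reading off the sorted break points: {-3, 0}.
Verification: at each break x_0, at least two indices attain the minimum of min_i(a_i + i · x_0).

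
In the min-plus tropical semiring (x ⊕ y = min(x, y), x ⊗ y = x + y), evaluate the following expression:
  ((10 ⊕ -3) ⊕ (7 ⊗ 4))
((10 ⊕ -3) ⊕ (7 ⊗ 4)) = -3

Expand innermost to outermost. Recall ⊕ takes the minimum of its arguments and ⊗ takes their sum. Working out the expression ((10 ⊕ -3) ⊕ (7 ⊗ 4)) gives -3.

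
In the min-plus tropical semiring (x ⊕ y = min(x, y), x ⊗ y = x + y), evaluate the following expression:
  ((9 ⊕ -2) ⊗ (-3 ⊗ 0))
((9 ⊕ -2) ⊗ (-3 ⊗ 0)) = -5

Expand innermost to outermost. Recall ⊕ takes the minimum of its arguments and ⊗ takes their sum. Working out the expression ((9 ⊕ -2) ⊗ (-3 ⊗ 0)) gives -5.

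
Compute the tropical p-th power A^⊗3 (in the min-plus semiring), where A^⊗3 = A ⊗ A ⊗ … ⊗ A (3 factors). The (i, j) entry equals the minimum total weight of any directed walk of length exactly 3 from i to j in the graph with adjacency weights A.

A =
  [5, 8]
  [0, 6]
A^⊗3 =
  [13, 16]
  [8, 13]

Each entry (A^⊗3)_ij equals the minimum over all length-3 walks i = v_0 → v_1 → … → v_3 = j of Σ_t A[v_t][v_{t+1}]. For example, for (i, j) = (0, 1) we minimise over 4 possible intermediate vertex sequences; the minimum is 16, attained along the walk 0 → 1 → 0 → 1.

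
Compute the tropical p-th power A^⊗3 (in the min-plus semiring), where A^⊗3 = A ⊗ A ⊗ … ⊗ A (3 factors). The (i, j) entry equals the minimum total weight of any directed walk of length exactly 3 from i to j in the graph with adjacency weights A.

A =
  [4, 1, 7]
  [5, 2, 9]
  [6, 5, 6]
A^⊗3 =
  [8, 5, 12]
  [9, 6, 13]
  [12, 9, 16]

Each entry (A^⊗3)_ij equals the minimum over all length-3 walks i = v_0 → v_1 → … → v_3 = j of Σ_t A[v_t][v_{t+1}]. For example, for (i, j) = (0, 2) we minimise over 9 possible intermediate vertex sequences; the minimum is 12, attained along the walk 0 → 1 → 1 → 2.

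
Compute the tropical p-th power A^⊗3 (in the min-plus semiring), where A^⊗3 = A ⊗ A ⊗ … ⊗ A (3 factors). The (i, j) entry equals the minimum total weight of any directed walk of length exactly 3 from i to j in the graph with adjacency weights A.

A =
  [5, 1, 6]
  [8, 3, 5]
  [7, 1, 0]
A^⊗3 =
  [12, 7, 6]
  [12, 6, 5]
  [7, 1, 0]

Each entry (A^⊗3)_ij equals the minimum over all length-3 walks i = v_0 → v_1 → … → v_3 = j of Σ_t A[v_t][v_{t+1}]. For example, for (i, j) = (0, 2) we minimise over 9 possible intermediate vertex sequences; the minimum is 6, attained along the walk 0 → 1 → 2 → 2.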